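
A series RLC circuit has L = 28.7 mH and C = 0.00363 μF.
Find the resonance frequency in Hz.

Step 1 — Resonance condition Im(Z)=0 gives ω₀ = 1/√(LC).
Step 2 — ω₀ = 1/√(0.0287·3.63e-09) = 9.797e+04 rad/s.
Step 3 — f₀ = ω₀/(2π) = 1.559e+04 Hz.

f₀ = 1.559e+04 Hz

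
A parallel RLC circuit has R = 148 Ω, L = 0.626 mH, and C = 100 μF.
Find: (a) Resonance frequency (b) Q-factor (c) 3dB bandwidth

Step 1 — Resonance: ω₀ = 1/√(LC) = 1/√(0.000626·0.0001) = 3997 rad/s.
Step 2 — f₀ = ω₀/(2π) = 636.1 Hz.
Step 3 — Parallel Q: Q = R/(ω₀L) = 148/(3997·0.000626) = 59.15.
Step 4 — Bandwidth: Δω = ω₀/Q = 67.57 rad/s; BW = Δω/(2π) = 10.75 Hz.

(a) f₀ = 636.1 Hz  (b) Q = 59.15  (c) BW = 10.75 Hz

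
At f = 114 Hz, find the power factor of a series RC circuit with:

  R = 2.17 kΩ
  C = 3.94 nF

Step 1 — Angular frequency: ω = 2π·f = 2π·114 = 716.3 rad/s.
Step 2 — Component impedances:
  R: Z = R = 2170 Ω
  C: Z = 1/(jωC) = -j/(ω·C) = 0 - j3.543e+05 Ω
Step 3 — Series combination: Z_total = R + C = 2170 - j3.543e+05 Ω = 3.543e+05∠-89.6° Ω.
Step 4 — Power factor: PF = cos(φ) = Re(Z)/|Z| = 2170/3.5435e+05 = 0.006124.
Step 5 — Type: Im(Z) = -3.543e+05 ⇒ leading (phase φ = -89.6°).

PF = 0.006124 (leading, φ = -89.6°)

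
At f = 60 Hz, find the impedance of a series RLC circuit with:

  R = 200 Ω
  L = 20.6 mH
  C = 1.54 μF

Step 1 — Angular frequency: ω = 2π·f = 2π·60 = 377 rad/s.
Step 2 — Component impedances:
  R: Z = R = 200 Ω
  L: Z = jωL = j·377·0.0206 = 0 + j7.766 Ω
  C: Z = 1/(jωC) = -j/(ω·C) = 0 - j1722 Ω
Step 3 — Series combination: Z_total = R + L + C = 200 - j1715 Ω = 1726∠-83.3° Ω.

Z = 200 - j1715 Ω = 1726∠-83.3° Ω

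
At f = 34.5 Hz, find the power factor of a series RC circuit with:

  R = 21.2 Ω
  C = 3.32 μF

Step 1 — Angular frequency: ω = 2π·f = 2π·34.5 = 216.8 rad/s.
Step 2 — Component impedances:
  R: Z = R = 21.2 Ω
  C: Z = 1/(jωC) = -j/(ω·C) = 0 - j1390 Ω
Step 3 — Series combination: Z_total = R + C = 21.2 - j1390 Ω = 1390∠-89.1° Ω.
Step 4 — Power factor: PF = cos(φ) = Re(Z)/|Z| = 21.2/1389.7 = 0.01526.
Step 5 — Type: Im(Z) = -1390 ⇒ leading (phase φ = -89.1°).

PF = 0.01526 (leading, φ = -89.1°)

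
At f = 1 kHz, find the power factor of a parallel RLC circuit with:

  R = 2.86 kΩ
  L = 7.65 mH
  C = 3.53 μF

Step 1 — Angular frequency: ω = 2π·f = 2π·1000 = 6283 rad/s.
Step 2 — Component impedances:
  R: Z = R = 2860 Ω
  L: Z = jωL = j·6283·0.00765 = 0 + j48.07 Ω
  C: Z = 1/(jωC) = -j/(ω·C) = 0 - j45.09 Ω
Step 3 — Parallel combination: 1/Z_total = 1/R + 1/L + 1/C; Z_total = 173.7 - j683.1 Ω = 704.8∠-75.7° Ω.
Step 4 — Power factor: PF = cos(φ) = Re(Z)/|Z| = 173.69/704.8 = 0.2464.
Step 5 — Type: Im(Z) = -683.1 ⇒ leading (phase φ = -75.7°).

PF = 0.2464 (leading, φ = -75.7°)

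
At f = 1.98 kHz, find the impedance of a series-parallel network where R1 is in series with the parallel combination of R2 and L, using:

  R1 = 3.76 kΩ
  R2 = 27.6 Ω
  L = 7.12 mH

Step 1 — Angular frequency: ω = 2π·f = 2π·1980 = 1.244e+04 rad/s.
Step 2 — Component impedances:
  R1: Z = R = 3760 Ω
  R2: Z = R = 27.6 Ω
  L: Z = jωL = j·1.244e+04·0.00712 = 0 + j88.58 Ω
Step 3 — Parallel branch: R2 || L = 1/(1/R2 + 1/L) = 25.16 + j7.839 Ω.
Step 4 — Series with R1: Z_total = R1 + (R2 || L) = 3785 + j7.839 Ω = 3785∠0.1° Ω.

Z = 3785 + j7.839 Ω = 3785∠0.1° Ω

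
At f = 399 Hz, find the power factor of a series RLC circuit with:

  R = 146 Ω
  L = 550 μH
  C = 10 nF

Step 1 — Angular frequency: ω = 2π·f = 2π·399 = 2507 rad/s.
Step 2 — Component impedances:
  R: Z = R = 146 Ω
  L: Z = jωL = j·2507·0.00055 = 0 + j1.379 Ω
  C: Z = 1/(jωC) = -j/(ω·C) = 0 - j3.989e+04 Ω
Step 3 — Series combination: Z_total = R + L + C = 146 - j3.989e+04 Ω = 3.989e+04∠-89.8° Ω.
Step 4 — Power factor: PF = cos(φ) = Re(Z)/|Z| = 146/3.989e+04 = 0.00366.
Step 5 — Type: Im(Z) = -3.989e+04 ⇒ leading (phase φ = -89.8°).

PF = 0.00366 (leading, φ = -89.8°)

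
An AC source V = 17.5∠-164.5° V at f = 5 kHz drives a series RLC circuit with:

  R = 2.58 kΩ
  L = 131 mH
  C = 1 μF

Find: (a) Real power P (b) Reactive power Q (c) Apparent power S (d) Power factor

Step 1 — Angular frequency: ω = 2π·f = 2π·5000 = 3.142e+04 rad/s.
Step 2 — Component impedances:
  R: Z = R = 2580 Ω
  L: Z = jωL = j·3.142e+04·0.131 = 0 + j4115 Ω
  C: Z = 1/(jωC) = -j/(ω·C) = 0 - j31.83 Ω
Step 3 — Series combination: Z_total = R + L + C = 2580 + j4084 Ω = 4830∠57.7° Ω.
Step 4 — Source phasor: V = 17.5∠-164.5° V = -16.86 - j4.677 V.
Step 5 — Current: I = V / Z = -0.002683 + j0.002434 A = 0.003623∠137.8° A.
Step 6 — Complex power: S = V·I* = 0.03386 + j0.0536 VA.
Step 7 — Real power: P = Re(S) = 0.03386 W.
Step 8 — Reactive power: Q = Im(S) = 0.0536 VAR.
Step 9 — Apparent power: |S| = 0.0634 VA.
Step 10 — Power factor: PF = P/|S| = 0.5341 (lagging).

(a) P = 0.03386 W  (b) Q = 0.0536 VAR  (c) S = 0.0634 VA  (d) PF = 0.5341 (lagging)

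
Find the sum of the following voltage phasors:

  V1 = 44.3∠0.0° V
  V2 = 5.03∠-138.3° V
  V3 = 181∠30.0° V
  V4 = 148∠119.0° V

Step 1 — Convert each phasor to rectangular form:
  V1 = 44.3·(cos(0.0°) + j·sin(0.0°)) = 44.3 V
  V2 = 5.03·(cos(-138.3°) + j·sin(-138.3°)) = -3.756 - j3.346 V
  V3 = 181·(cos(30.0°) + j·sin(30.0°)) = 156.8 + j90.5 V
  V4 = 148·(cos(119.0°) + j·sin(119.0°)) = -71.75 + j129.4 V
Step 2 — Sum components: V_total = 125.5 + j216.6 V.
Step 3 — Convert to polar: |V_total| = 250.4 V, ∠V_total = 59.9°.

V_total = 250.4∠59.9° V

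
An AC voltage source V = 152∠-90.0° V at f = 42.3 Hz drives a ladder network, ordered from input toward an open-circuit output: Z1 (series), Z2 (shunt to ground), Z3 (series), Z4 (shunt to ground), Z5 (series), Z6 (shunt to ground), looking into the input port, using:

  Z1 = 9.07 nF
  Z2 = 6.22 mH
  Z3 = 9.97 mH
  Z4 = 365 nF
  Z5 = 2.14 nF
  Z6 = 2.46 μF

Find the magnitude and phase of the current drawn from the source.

Step 1 — Angular frequency: ω = 2π·f = 2π·42.3 = 265.8 rad/s.
Step 2 — Component impedances:
  Z1: Z = 1/(jωC) = -j/(ω·C) = 0 - j4.148e+05 Ω
  Z2: Z = jωL = j·265.8·0.00622 = 0 + j1.653 Ω
  Z3: Z = jωL = j·265.8·0.00997 = 0 + j2.65 Ω
  Z4: Z = 1/(jωC) = -j/(ω·C) = 0 - j1.031e+04 Ω
  Z5: Z = 1/(jωC) = -j/(ω·C) = 0 - j1.758e+06 Ω
  Z6: Z = 1/(jωC) = -j/(ω·C) = 0 - j1529 Ω
Step 3 — Ladder network (open output): work backward from the far end, alternating series and parallel combinations. Z_in = 0 - j4.148e+05 Ω = 4.148e+05∠-90.0° Ω.
Step 4 — Source phasor: V = 152∠-90.0° V = 0 - j152 V.
Step 5 — Ohm's law: I = V / Z_total = (0 - j152) / (0 - j4.148e+05) = 0.0003664 A.
Step 6 — Convert to polar: |I| = 0.0003664 A, ∠I = 0.0°.

I = 0.0003664∠0.0° A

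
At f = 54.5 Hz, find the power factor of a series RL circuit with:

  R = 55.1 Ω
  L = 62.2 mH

Step 1 — Angular frequency: ω = 2π·f = 2π·54.5 = 342.4 rad/s.
Step 2 — Component impedances:
  R: Z = R = 55.1 Ω
  L: Z = jωL = j·342.4·0.0622 = 0 + j21.3 Ω
Step 3 — Series combination: Z_total = R + L = 55.1 + j21.3 Ω = 59.07∠21.1° Ω.
Step 4 — Power factor: PF = cos(φ) = Re(Z)/|Z| = 55.1/59.073 = 0.9327.
Step 5 — Type: Im(Z) = 21.3 ⇒ lagging (phase φ = 21.1°).

PF = 0.9327 (lagging, φ = 21.1°)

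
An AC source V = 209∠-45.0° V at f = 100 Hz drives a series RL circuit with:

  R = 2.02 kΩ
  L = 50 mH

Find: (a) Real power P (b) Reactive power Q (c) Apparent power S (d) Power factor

Step 1 — Angular frequency: ω = 2π·f = 2π·100 = 628.3 rad/s.
Step 2 — Component impedances:
  R: Z = R = 2020 Ω
  L: Z = jωL = j·628.3·0.05 = 0 + j31.42 Ω
Step 3 — Series combination: Z_total = R + L = 2020 + j31.42 Ω = 2020∠0.9° Ω.
Step 4 — Source phasor: V = 209∠-45.0° V = 147.8 - j147.8 V.
Step 5 — Current: I = V / Z = 0.07201 - j0.07428 A = 0.1035∠-45.9° A.
Step 6 — Complex power: S = V·I* = 21.62 + j0.3362 VA.
Step 7 — Real power: P = Re(S) = 21.62 W.
Step 8 — Reactive power: Q = Im(S) = 0.3362 VAR.
Step 9 — Apparent power: |S| = 21.62 VA.
Step 10 — Power factor: PF = P/|S| = 0.9999 (lagging).

(a) P = 21.62 W  (b) Q = 0.3362 VAR  (c) S = 21.62 VA  (d) PF = 0.9999 (lagging)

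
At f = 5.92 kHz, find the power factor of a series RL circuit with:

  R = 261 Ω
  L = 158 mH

Step 1 — Angular frequency: ω = 2π·f = 2π·5920 = 3.72e+04 rad/s.
Step 2 — Component impedances:
  R: Z = R = 261 Ω
  L: Z = jωL = j·3.72e+04·0.158 = 0 + j5877 Ω
Step 3 — Series combination: Z_total = R + L = 261 + j5877 Ω = 5883∠87.5° Ω.
Step 4 — Power factor: PF = cos(φ) = Re(Z)/|Z| = 261/5883 = 0.04437.
Step 5 — Type: Im(Z) = 5877 ⇒ lagging (phase φ = 87.5°).

PF = 0.04437 (lagging, φ = 87.5°)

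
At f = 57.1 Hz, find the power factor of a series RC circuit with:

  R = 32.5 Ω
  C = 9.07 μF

Step 1 — Angular frequency: ω = 2π·f = 2π·57.1 = 358.8 rad/s.
Step 2 — Component impedances:
  R: Z = R = 32.5 Ω
  C: Z = 1/(jωC) = -j/(ω·C) = 0 - j307.3 Ω
Step 3 — Series combination: Z_total = R + C = 32.5 - j307.3 Ω = 309∠-84.0° Ω.
Step 4 — Power factor: PF = cos(φ) = Re(Z)/|Z| = 32.5/309 = 0.1052.
Step 5 — Type: Im(Z) = -307.3 ⇒ leading (phase φ = -84.0°).

PF = 0.1052 (leading, φ = -84.0°)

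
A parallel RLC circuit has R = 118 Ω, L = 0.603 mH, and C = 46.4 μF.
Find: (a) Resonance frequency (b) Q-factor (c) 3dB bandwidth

Step 1 — Resonance: ω₀ = 1/√(LC) = 1/√(0.000603·4.64e-05) = 5978 rad/s.
Step 2 — f₀ = ω₀/(2π) = 951.5 Hz.
Step 3 — Parallel Q: Q = R/(ω₀L) = 118/(5978·0.000603) = 32.73.
Step 4 — Bandwidth: Δω = ω₀/Q = 182.6 rad/s; BW = Δω/(2π) = 29.07 Hz.

(a) f₀ = 951.5 Hz  (b) Q = 32.73  (c) BW = 29.07 Hz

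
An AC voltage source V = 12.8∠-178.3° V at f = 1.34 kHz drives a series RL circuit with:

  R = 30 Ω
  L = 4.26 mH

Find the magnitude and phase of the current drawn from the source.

Step 1 — Angular frequency: ω = 2π·f = 2π·1340 = 8419 rad/s.
Step 2 — Component impedances:
  R: Z = R = 30 Ω
  L: Z = jωL = j·8419·0.00426 = 0 + j35.87 Ω
Step 3 — Series combination: Z_total = R + L = 30 + j35.87 Ω = 46.76∠50.1° Ω.
Step 4 — Source phasor: V = 12.8∠-178.3° V = -12.79 - j0.3797 V.
Step 5 — Ohm's law: I = V / Z_total = (-12.79 - j0.3797) / (30 + j35.87) = -0.1818 + j0.2047 A.
Step 6 — Convert to polar: |I| = 0.2737 A, ∠I = 131.6°.

I = 0.2737∠131.6° A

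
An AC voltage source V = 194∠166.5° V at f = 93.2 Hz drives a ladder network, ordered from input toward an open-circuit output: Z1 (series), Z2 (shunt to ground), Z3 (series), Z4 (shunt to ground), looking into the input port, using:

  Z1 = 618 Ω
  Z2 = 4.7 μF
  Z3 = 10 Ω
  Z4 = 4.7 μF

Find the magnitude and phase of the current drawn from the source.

Step 1 — Angular frequency: ω = 2π·f = 2π·93.2 = 585.6 rad/s.
Step 2 — Component impedances:
  Z1: Z = R = 618 Ω
  Z2: Z = 1/(jωC) = -j/(ω·C) = 0 - j363.3 Ω
  Z3: Z = R = 10 Ω
  Z4: Z = 1/(jωC) = -j/(ω·C) = 0 - j363.3 Ω
Step 3 — Ladder network (open output): work backward from the far end, alternating series and parallel combinations. Z_in = 620.5 - j181.7 Ω = 646.6∠-16.3° Ω.
Step 4 — Source phasor: V = 194∠166.5° V = -188.6 + j45.29 V.
Step 5 — Ohm's law: I = V / Z_total = (-188.6 + j45.29) / (620.5 - j181.7) = -0.2997 - j0.01477 A.
Step 6 — Convert to polar: |I| = 0.3001 A, ∠I = -177.2°.

I = 0.3001∠-177.2° A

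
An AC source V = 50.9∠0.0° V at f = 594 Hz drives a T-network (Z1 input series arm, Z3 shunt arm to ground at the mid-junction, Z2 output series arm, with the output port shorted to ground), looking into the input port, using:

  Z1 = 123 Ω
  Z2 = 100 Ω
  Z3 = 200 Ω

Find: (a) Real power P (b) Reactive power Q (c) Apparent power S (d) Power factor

Step 1 — Angular frequency: ω = 2π·f = 2π·594 = 3732 rad/s.
Step 2 — Component impedances:
  Z1: Z = R = 123 Ω
  Z2: Z = R = 100 Ω
  Z3: Z = R = 200 Ω
Step 3 — With the output port shorted to ground, the output series arm Z2 runs from the junction to ground; the shunt arm Z3 also runs from the junction to ground. They appear in parallel: Z3 || Z2 = 66.67 Ω.
Step 4 — Series with input arm Z1: Z_in = Z1 + (Z3 || Z2) = 189.7 Ω = 189.7∠0.0° Ω.
Step 5 — Source phasor: V = 50.9∠0.0° V = 50.9 V.
Step 6 — Current: I = V / Z = 0.2684 A = 0.2684∠0.0° A.
Step 7 — Complex power: S = V·I* = 13.66 VA.
Step 8 — Real power: P = Re(S) = 13.66 W.
Step 9 — Reactive power: Q = Im(S) = 0 VAR.
Step 10 — Apparent power: |S| = 13.66 VA.
Step 11 — Power factor: PF = P/|S| = 1 (unity).

(a) P = 13.66 W  (b) Q = 0 VAR  (c) S = 13.66 VA  (d) PF = 1 (unity)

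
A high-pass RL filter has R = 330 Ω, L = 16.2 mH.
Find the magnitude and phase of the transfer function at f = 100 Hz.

Step 1 — Angular frequency: ω = 2π·100 = 628.3 rad/s.
Step 2 — Transfer function: H(jω) = jωL/(R + jωL).
Step 3 — Numerator jωL = j·10.18; denominator R + jωL = 330 + j10.18.
Step 4 — H = 0.0009505 + j0.03082.
Step 5 — Magnitude: |H| = 0.03083 (-30.2 dB); phase: φ = 88.2°.

|H| = 0.03083 (-30.2 dB), φ = 88.2°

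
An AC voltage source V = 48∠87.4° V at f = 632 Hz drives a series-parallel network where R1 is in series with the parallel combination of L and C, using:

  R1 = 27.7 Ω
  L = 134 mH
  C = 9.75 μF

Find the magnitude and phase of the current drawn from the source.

Step 1 — Angular frequency: ω = 2π·f = 2π·632 = 3971 rad/s.
Step 2 — Component impedances:
  R1: Z = R = 27.7 Ω
  L: Z = jωL = j·3971·0.134 = 0 + j532.1 Ω
  C: Z = 1/(jωC) = -j/(ω·C) = 0 - j25.83 Ω
Step 3 — Parallel branch: L || C = 1/(1/L + 1/C) = 0 - j27.15 Ω.
Step 4 — Series with R1: Z_total = R1 + (L || C) = 27.7 - j27.15 Ω = 38.78∠-44.4° Ω.
Step 5 — Source phasor: V = 48∠87.4° V = 2.177 + j47.95 V.
Step 6 — Ohm's law: I = V / Z_total = (2.177 + j47.95) / (27.7 - j27.15) = -0.8253 + j0.9223 A.
Step 7 — Convert to polar: |I| = 1.238 A, ∠I = 131.8°.

I = 1.238∠131.8° A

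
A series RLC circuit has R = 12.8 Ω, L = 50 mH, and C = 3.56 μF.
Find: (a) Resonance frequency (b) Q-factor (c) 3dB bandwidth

Step 1 — Resonance condition Im(Z)=0 gives ω₀ = 1/√(LC).
Step 2 — ω₀ = 1/√(0.05·3.56e-06) = 2370 rad/s.
Step 3 — f₀ = ω₀/(2π) = 377.2 Hz.
Step 4 — Series Q: Q = ω₀L/R = 2370·0.05/12.8 = 9.259.
Step 5 — 3dB bandwidth: Δω = ω₀/Q = 256 rad/s; BW = Δω/(2π) = 40.74 Hz.

(a) f₀ = 377.2 Hz  (b) Q = 9.259  (c) BW = 40.74 Hz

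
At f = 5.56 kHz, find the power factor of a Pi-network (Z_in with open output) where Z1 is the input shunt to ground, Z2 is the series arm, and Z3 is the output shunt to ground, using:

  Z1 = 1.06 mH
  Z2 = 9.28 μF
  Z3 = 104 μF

Step 1 — Angular frequency: ω = 2π·f = 2π·5560 = 3.493e+04 rad/s.
Step 2 — Component impedances:
  Z1: Z = jωL = j·3.493e+04·0.00106 = 0 + j37.03 Ω
  Z2: Z = 1/(jωC) = -j/(ω·C) = 0 - j3.085 Ω
  Z3: Z = 1/(jωC) = -j/(ω·C) = 0 - j0.2752 Ω
Step 3 — With open output, the series arm Z2 and the output shunt Z3 appear in series to ground: Z2 + Z3 = 0 - j3.36 Ω.
Step 4 — Parallel with input shunt Z1: Z_in = Z1 || (Z2 + Z3) = 0 - j3.695 Ω = 3.695∠-90.0° Ω.
Step 5 — Power factor: PF = cos(φ) = Re(Z)/|Z| = 0/3.695 = 0.
Step 6 — Type: Im(Z) = -3.695 ⇒ leading (phase φ = -90.0°).

PF = 0 (leading, φ = -90.0°)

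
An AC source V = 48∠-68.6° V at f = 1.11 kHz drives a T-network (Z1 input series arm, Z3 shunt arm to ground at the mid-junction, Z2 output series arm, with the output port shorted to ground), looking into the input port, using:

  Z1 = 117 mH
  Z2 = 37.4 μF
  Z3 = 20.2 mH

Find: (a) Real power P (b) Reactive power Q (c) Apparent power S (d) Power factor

Step 1 — Angular frequency: ω = 2π·f = 2π·1110 = 6974 rad/s.
Step 2 — Component impedances:
  Z1: Z = jωL = j·6974·0.117 = 0 + j816 Ω
  Z2: Z = 1/(jωC) = -j/(ω·C) = 0 - j3.834 Ω
  Z3: Z = jωL = j·6974·0.0202 = 0 + j140.9 Ω
Step 3 — With the output port shorted to ground, the output series arm Z2 runs from the junction to ground; the shunt arm Z3 also runs from the junction to ground. They appear in parallel: Z3 || Z2 = 0 - j3.941 Ω.
Step 4 — Series with input arm Z1: Z_in = Z1 + (Z3 || Z2) = 0 + j812.1 Ω = 812.1∠90.0° Ω.
Step 5 — Source phasor: V = 48∠-68.6° V = 17.51 - j44.69 V.
Step 6 — Current: I = V / Z = -0.05503 - j0.02157 A = 0.05911∠-158.6° A.
Step 7 — Complex power: S = V·I* = 0 + j2.837 VA.
Step 8 — Real power: P = Re(S) = 0 W.
Step 9 — Reactive power: Q = Im(S) = 2.837 VAR.
Step 10 — Apparent power: |S| = 2.837 VA.
Step 11 — Power factor: PF = P/|S| = 0 (lagging).

(a) P = 0 W  (b) Q = 2.837 VAR  (c) S = 2.837 VA  (d) PF = 0 (lagging)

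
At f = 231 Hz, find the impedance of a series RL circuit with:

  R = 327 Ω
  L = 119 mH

Step 1 — Angular frequency: ω = 2π·f = 2π·231 = 1451 rad/s.
Step 2 — Component impedances:
  R: Z = R = 327 Ω
  L: Z = jωL = j·1451·0.119 = 0 + j172.7 Ω
Step 3 — Series combination: Z_total = R + L = 327 + j172.7 Ω = 369.8∠27.8° Ω.

Z = 327 + j172.7 Ω = 369.8∠27.8° Ω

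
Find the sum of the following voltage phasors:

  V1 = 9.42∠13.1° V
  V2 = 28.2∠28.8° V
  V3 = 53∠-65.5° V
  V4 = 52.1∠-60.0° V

Step 1 — Convert each phasor to rectangular form:
  V1 = 9.42·(cos(13.1°) + j·sin(13.1°)) = 9.175 + j2.135 V
  V2 = 28.2·(cos(28.8°) + j·sin(28.8°)) = 24.71 + j13.59 V
  V3 = 53·(cos(-65.5°) + j·sin(-65.5°)) = 21.98 - j48.23 V
  V4 = 52.1·(cos(-60.0°) + j·sin(-60.0°)) = 26.05 - j45.12 V
Step 2 — Sum components: V_total = 81.92 - j77.63 V.
Step 3 — Convert to polar: |V_total| = 112.9 V, ∠V_total = -43.5°.

V_total = 112.9∠-43.5° V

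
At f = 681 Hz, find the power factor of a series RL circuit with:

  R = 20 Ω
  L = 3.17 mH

Step 1 — Angular frequency: ω = 2π·f = 2π·681 = 4279 rad/s.
Step 2 — Component impedances:
  R: Z = R = 20 Ω
  L: Z = jωL = j·4279·0.00317 = 0 + j13.56 Ω
Step 3 — Series combination: Z_total = R + L = 20 + j13.56 Ω = 24.17∠34.1° Ω.
Step 4 — Power factor: PF = cos(φ) = Re(Z)/|Z| = 20/24.166 = 0.8276.
Step 5 — Type: Im(Z) = 13.56 ⇒ lagging (phase φ = 34.1°).

PF = 0.8276 (lagging, φ = 34.1°)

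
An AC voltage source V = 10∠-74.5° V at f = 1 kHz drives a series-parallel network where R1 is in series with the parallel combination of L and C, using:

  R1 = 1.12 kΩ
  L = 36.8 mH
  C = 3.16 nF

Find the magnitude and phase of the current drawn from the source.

Step 1 — Angular frequency: ω = 2π·f = 2π·1000 = 6283 rad/s.
Step 2 — Component impedances:
  R1: Z = R = 1120 Ω
  L: Z = jωL = j·6283·0.0368 = 0 + j231.2 Ω
  C: Z = 1/(jωC) = -j/(ω·C) = 0 - j5.037e+04 Ω
Step 3 — Parallel branch: L || C = 1/(1/L + 1/C) = 0 + j232.3 Ω.
Step 4 — Series with R1: Z_total = R1 + (L || C) = 1120 + j232.3 Ω = 1144∠11.7° Ω.
Step 5 — Source phasor: V = 10∠-74.5° V = 2.672 - j9.636 V.
Step 6 — Ohm's law: I = V / Z_total = (2.672 - j9.636) / (1120 + j232.3) = 0.0005768 - j0.008723 A.
Step 7 — Convert to polar: |I| = 0.008743 A, ∠I = -86.2°.

I = 0.008743∠-86.2° A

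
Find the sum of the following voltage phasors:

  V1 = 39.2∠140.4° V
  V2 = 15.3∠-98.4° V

Step 1 — Convert each phasor to rectangular form:
  V1 = 39.2·(cos(140.4°) + j·sin(140.4°)) = -30.2 + j24.99 V
  V2 = 15.3·(cos(-98.4°) + j·sin(-98.4°)) = -2.235 - j15.14 V
Step 2 — Sum components: V_total = -32.44 + j9.851 V.
Step 3 — Convert to polar: |V_total| = 33.9 V, ∠V_total = 163.1°.

V_total = 33.9∠163.1° V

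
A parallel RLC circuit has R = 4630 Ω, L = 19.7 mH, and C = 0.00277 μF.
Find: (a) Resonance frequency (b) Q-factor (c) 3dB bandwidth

Step 1 — Resonance: ω₀ = 1/√(LC) = 1/√(0.0197·2.77e-09) = 1.354e+05 rad/s.
Step 2 — f₀ = ω₀/(2π) = 2.155e+04 Hz.
Step 3 — Parallel Q: Q = R/(ω₀L) = 4630/(1.354e+05·0.0197) = 1.736.
Step 4 — Bandwidth: Δω = ω₀/Q = 7.797e+04 rad/s; BW = Δω/(2π) = 1.241e+04 Hz.

(a) f₀ = 2.155e+04 Hz  (b) Q = 1.736  (c) BW = 1.241e+04 Hz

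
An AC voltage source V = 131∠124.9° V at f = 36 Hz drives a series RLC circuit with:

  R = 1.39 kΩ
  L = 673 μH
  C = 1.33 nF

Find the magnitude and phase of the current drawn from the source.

Step 1 — Angular frequency: ω = 2π·f = 2π·36 = 226.2 rad/s.
Step 2 — Component impedances:
  R: Z = R = 1390 Ω
  L: Z = jωL = j·226.2·0.000673 = 0 + j0.1522 Ω
  C: Z = 1/(jωC) = -j/(ω·C) = 0 - j3.324e+06 Ω
Step 3 — Series combination: Z_total = R + L + C = 1390 - j3.324e+06 Ω = 3.324e+06∠-90.0° Ω.
Step 4 — Source phasor: V = 131∠124.9° V = -74.95 + j107.4 V.
Step 5 — Ohm's law: I = V / Z_total = (-74.95 + j107.4) / (1390 - j3.324e+06) = -3.233e-05 - j2.253e-05 A.
Step 6 — Convert to polar: |I| = 3.941e-05 A, ∠I = -145.1°.

I = 3.941e-05∠-145.1° A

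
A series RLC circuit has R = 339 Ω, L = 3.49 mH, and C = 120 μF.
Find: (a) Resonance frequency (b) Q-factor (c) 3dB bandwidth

Step 1 — Resonance condition Im(Z)=0 gives ω₀ = 1/√(LC).
Step 2 — ω₀ = 1/√(0.00349·0.00012) = 1545 rad/s.
Step 3 — f₀ = ω₀/(2π) = 245.9 Hz.
Step 4 — Series Q: Q = ω₀L/R = 1545·0.00349/339 = 0.01591.
Step 5 — 3dB bandwidth: Δω = ω₀/Q = 9.713e+04 rad/s; BW = Δω/(2π) = 1.546e+04 Hz.

(a) f₀ = 245.9 Hz  (b) Q = 0.01591  (c) BW = 1.546e+04 Hz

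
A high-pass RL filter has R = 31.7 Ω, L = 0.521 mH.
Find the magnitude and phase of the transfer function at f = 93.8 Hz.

Step 1 — Angular frequency: ω = 2π·93.8 = 589.4 rad/s.
Step 2 — Transfer function: H(jω) = jωL/(R + jωL).
Step 3 — Numerator jωL = j·0.3071; denominator R + jωL = 31.7 + j0.3071.
Step 4 — H = 9.382e-05 + j0.009685.
Step 5 — Magnitude: |H| = 0.009686 (-40.3 dB); phase: φ = 89.4°.

|H| = 0.009686 (-40.3 dB), φ = 89.4°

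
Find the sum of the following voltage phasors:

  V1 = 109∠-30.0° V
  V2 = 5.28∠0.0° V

Step 1 — Convert each phasor to rectangular form:
  V1 = 109·(cos(-30.0°) + j·sin(-30.0°)) = 94.4 - j54.5 V
  V2 = 5.28·(cos(0.0°) + j·sin(0.0°)) = 5.28 V
Step 2 — Sum components: V_total = 99.68 - j54.5 V.
Step 3 — Convert to polar: |V_total| = 113.6 V, ∠V_total = -28.7°.

V_total = 113.6∠-28.7° V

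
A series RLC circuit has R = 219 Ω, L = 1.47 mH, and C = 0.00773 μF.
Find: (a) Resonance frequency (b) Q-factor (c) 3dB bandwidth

Step 1 — Resonance: ω₀ = 1/√(LC) = 1/√(0.00147·7.73e-09) = 2.967e+05 rad/s.
Step 2 — f₀ = ω₀/(2π) = 4.721e+04 Hz.
Step 3 — Series Q: Q = ω₀L/R = 2.967e+05·0.00147/219 = 1.991.
Step 4 — Bandwidth: Δω = ω₀/Q = 1.49e+05 rad/s; BW = Δω/(2π) = 2.371e+04 Hz.

(a) f₀ = 4.721e+04 Hz  (b) Q = 1.991  (c) BW = 2.371e+04 Hz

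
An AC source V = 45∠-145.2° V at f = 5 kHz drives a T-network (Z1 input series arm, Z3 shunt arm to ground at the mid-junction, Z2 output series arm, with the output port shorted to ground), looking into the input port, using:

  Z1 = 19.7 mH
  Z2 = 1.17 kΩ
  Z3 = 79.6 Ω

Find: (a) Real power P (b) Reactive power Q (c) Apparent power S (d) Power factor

Step 1 — Angular frequency: ω = 2π·f = 2π·5000 = 3.142e+04 rad/s.
Step 2 — Component impedances:
  Z1: Z = jωL = j·3.142e+04·0.0197 = 0 + j618.9 Ω
  Z2: Z = R = 1170 Ω
  Z3: Z = R = 79.6 Ω
Step 3 — With the output port shorted to ground, the output series arm Z2 runs from the junction to ground; the shunt arm Z3 also runs from the junction to ground. They appear in parallel: Z3 || Z2 = 74.53 Ω.
Step 4 — Series with input arm Z1: Z_in = Z1 + (Z3 || Z2) = 74.53 + j618.9 Ω = 623.4∠83.1° Ω.
Step 5 — Source phasor: V = 45∠-145.2° V = -36.95 - j25.68 V.
Step 6 — Current: I = V / Z = -0.04799 + j0.05393 A = 0.07219∠131.7° A.
Step 7 — Complex power: S = V·I* = 0.3884 + j3.225 VA.
Step 8 — Real power: P = Re(S) = 0.3884 W.
Step 9 — Reactive power: Q = Im(S) = 3.225 VAR.
Step 10 — Apparent power: |S| = 3.248 VA.
Step 11 — Power factor: PF = P/|S| = 0.1196 (lagging).

(a) P = 0.3884 W  (b) Q = 3.225 VAR  (c) S = 3.248 VA  (d) PF = 0.1196 (lagging)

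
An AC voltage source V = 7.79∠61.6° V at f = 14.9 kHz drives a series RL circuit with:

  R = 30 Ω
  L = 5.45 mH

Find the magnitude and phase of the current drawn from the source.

Step 1 — Angular frequency: ω = 2π·f = 2π·1.49e+04 = 9.362e+04 rad/s.
Step 2 — Component impedances:
  R: Z = R = 30 Ω
  L: Z = jωL = j·9.362e+04·0.00545 = 0 + j510.2 Ω
Step 3 — Series combination: Z_total = R + L = 30 + j510.2 Ω = 511.1∠86.6° Ω.
Step 4 — Source phasor: V = 7.79∠61.6° V = 3.705 + j6.852 V.
Step 5 — Ohm's law: I = V / Z_total = (3.705 + j6.852) / (30 + j510.2) = 0.01381 - j0.00645 A.
Step 6 — Convert to polar: |I| = 0.01524 A, ∠I = -25.0°.

I = 0.01524∠-25.0° A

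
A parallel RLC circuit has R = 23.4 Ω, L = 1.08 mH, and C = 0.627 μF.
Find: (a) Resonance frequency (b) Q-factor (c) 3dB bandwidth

Step 1 — Resonance: ω₀ = 1/√(LC) = 1/√(0.00108·6.27e-07) = 3.843e+04 rad/s.
Step 2 — f₀ = ω₀/(2π) = 6116 Hz.
Step 3 — Parallel Q: Q = R/(ω₀L) = 23.4/(3.843e+04·0.00108) = 0.5638.
Step 4 — Bandwidth: Δω = ω₀/Q = 6.816e+04 rad/s; BW = Δω/(2π) = 1.085e+04 Hz.

(a) f₀ = 6116 Hz  (b) Q = 0.5638  (c) BW = 1.085e+04 Hz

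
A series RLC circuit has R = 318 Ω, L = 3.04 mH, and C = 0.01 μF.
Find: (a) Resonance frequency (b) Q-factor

Step 1 — Resonance condition Im(Z)=0 gives ω₀ = 1/√(LC).
Step 2 — ω₀ = 1/√(0.00304·1e-08) = 1.814e+05 rad/s.
Step 3 — f₀ = ω₀/(2π) = 2.887e+04 Hz.
Step 4 — Series Q: Q = ω₀L/R = 1.814e+05·0.00304/318 = 1.734.

(a) f₀ = 2.887e+04 Hz  (b) Q = 1.734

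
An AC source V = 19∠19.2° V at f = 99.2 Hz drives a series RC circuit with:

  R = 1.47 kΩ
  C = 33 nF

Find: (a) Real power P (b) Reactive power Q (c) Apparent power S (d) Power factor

Step 1 — Angular frequency: ω = 2π·f = 2π·99.2 = 623.3 rad/s.
Step 2 — Component impedances:
  R: Z = R = 1470 Ω
  C: Z = 1/(jωC) = -j/(ω·C) = 0 - j4.862e+04 Ω
Step 3 — Series combination: Z_total = R + C = 1470 - j4.862e+04 Ω = 4.864e+04∠-88.3° Ω.
Step 4 — Source phasor: V = 19∠19.2° V = 17.94 + j6.248 V.
Step 5 — Current: I = V / Z = -0.0001173 + j0.0003726 A = 0.0003906∠107.5° A.
Step 6 — Complex power: S = V·I* = 0.0002243 - j0.007418 VA.
Step 7 — Real power: P = Re(S) = 0.0002243 W.
Step 8 — Reactive power: Q = Im(S) = -0.007418 VAR.
Step 9 — Apparent power: |S| = 0.007422 VA.
Step 10 — Power factor: PF = P/|S| = 0.03022 (leading).

(a) P = 0.0002243 W  (b) Q = -0.007418 VAR  (c) S = 0.007422 VA  (d) PF = 0.03022 (leading)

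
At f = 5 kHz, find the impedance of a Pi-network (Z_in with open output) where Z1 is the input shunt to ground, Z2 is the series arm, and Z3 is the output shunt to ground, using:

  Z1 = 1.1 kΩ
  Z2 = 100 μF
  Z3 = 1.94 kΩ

Step 1 — Angular frequency: ω = 2π·f = 2π·5000 = 3.142e+04 rad/s.
Step 2 — Component impedances:
  Z1: Z = R = 1100 Ω
  Z2: Z = 1/(jωC) = -j/(ω·C) = 0 - j0.3183 Ω
  Z3: Z = R = 1940 Ω
Step 3 — With open output, the series arm Z2 and the output shunt Z3 appear in series to ground: Z2 + Z3 = 1940 - j0.3183 Ω.
Step 4 — Parallel with input shunt Z1: Z_in = Z1 || (Z2 + Z3) = 702 - j0.04168 Ω = 702∠-0.0° Ω.

Z = 702 - j0.04168 Ω = 702∠-0.0° Ω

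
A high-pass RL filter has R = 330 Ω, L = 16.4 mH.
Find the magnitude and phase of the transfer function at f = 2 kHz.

Step 1 — Angular frequency: ω = 2π·2000 = 1.257e+04 rad/s.
Step 2 — Transfer function: H(jω) = jωL/(R + jωL).
Step 3 — Numerator jωL = j·206.1; denominator R + jωL = 330 + j206.1.
Step 4 — H = 0.2806 + j0.4493.
Step 5 — Magnitude: |H| = 0.5297 (-5.5 dB); phase: φ = 58.0°.

|H| = 0.5297 (-5.5 dB), φ = 58.0°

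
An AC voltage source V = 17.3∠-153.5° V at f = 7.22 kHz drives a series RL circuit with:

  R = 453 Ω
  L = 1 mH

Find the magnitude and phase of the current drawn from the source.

Step 1 — Angular frequency: ω = 2π·f = 2π·7220 = 4.536e+04 rad/s.
Step 2 — Component impedances:
  R: Z = R = 453 Ω
  L: Z = jωL = j·4.536e+04·0.001 = 0 + j45.36 Ω
Step 3 — Series combination: Z_total = R + L = 453 + j45.36 Ω = 455.3∠5.7° Ω.
Step 4 — Source phasor: V = 17.3∠-153.5° V = -15.48 - j7.719 V.
Step 5 — Ohm's law: I = V / Z_total = (-15.48 - j7.719) / (453 + j45.36) = -0.03553 - j0.01348 A.
Step 6 — Convert to polar: |I| = 0.038 A, ∠I = -159.2°.

I = 0.038∠-159.2° A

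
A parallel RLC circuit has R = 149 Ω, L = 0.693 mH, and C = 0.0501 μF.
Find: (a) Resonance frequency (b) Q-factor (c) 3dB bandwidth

Step 1 — Resonance: ω₀ = 1/√(LC) = 1/√(0.000693·5.01e-08) = 1.697e+05 rad/s.
Step 2 — f₀ = ω₀/(2π) = 2.701e+04 Hz.
Step 3 — Parallel Q: Q = R/(ω₀L) = 149/(1.697e+05·0.000693) = 1.267.
Step 4 — Bandwidth: Δω = ω₀/Q = 1.34e+05 rad/s; BW = Δω/(2π) = 2.132e+04 Hz.

(a) f₀ = 2.701e+04 Hz  (b) Q = 1.267  (c) BW = 2.132e+04 Hz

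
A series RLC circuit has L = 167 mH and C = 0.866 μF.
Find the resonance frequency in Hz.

Step 1 — Resonance condition Im(Z)=0 gives ω₀ = 1/√(LC).
Step 2 — ω₀ = 1/√(0.167·8.66e-07) = 2630 rad/s.
Step 3 — f₀ = ω₀/(2π) = 418.5 Hz.

f₀ = 418.5 Hz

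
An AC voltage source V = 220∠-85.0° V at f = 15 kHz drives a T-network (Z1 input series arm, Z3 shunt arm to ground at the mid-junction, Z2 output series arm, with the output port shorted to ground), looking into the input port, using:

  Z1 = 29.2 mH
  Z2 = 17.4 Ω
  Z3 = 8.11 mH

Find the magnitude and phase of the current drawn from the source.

Step 1 — Angular frequency: ω = 2π·f = 2π·1.5e+04 = 9.425e+04 rad/s.
Step 2 — Component impedances:
  Z1: Z = jωL = j·9.425e+04·0.0292 = 0 + j2752 Ω
  Z2: Z = R = 17.4 Ω
  Z3: Z = jωL = j·9.425e+04·0.00811 = 0 + j764.3 Ω
Step 3 — With the output port shorted to ground, the output series arm Z2 runs from the junction to ground; the shunt arm Z3 also runs from the junction to ground. They appear in parallel: Z3 || Z2 = 17.39 + j0.3959 Ω.
Step 4 — Series with input arm Z1: Z_in = Z1 + (Z3 || Z2) = 17.39 + j2752 Ω = 2752∠89.6° Ω.
Step 5 — Source phasor: V = 220∠-85.0° V = 19.17 - j219.2 V.
Step 6 — Ohm's law: I = V / Z_total = (19.17 - j219.2) / (17.39 + j2752) = -0.07958 - j0.007469 A.
Step 7 — Convert to polar: |I| = 0.07993 A, ∠I = -174.6°.

I = 0.07993∠-174.6° A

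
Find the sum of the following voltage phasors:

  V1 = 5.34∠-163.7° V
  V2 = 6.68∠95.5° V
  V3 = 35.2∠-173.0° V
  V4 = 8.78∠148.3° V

Step 1 — Convert each phasor to rectangular form:
  V1 = 5.34·(cos(-163.7°) + j·sin(-163.7°)) = -5.125 - j1.499 V
  V2 = 6.68·(cos(95.5°) + j·sin(95.5°)) = -0.6402 + j6.649 V
  V3 = 35.2·(cos(-173.0°) + j·sin(-173.0°)) = -34.94 - j4.29 V
  V4 = 8.78·(cos(148.3°) + j·sin(148.3°)) = -7.47 + j4.614 V
Step 2 — Sum components: V_total = -48.17 + j5.474 V.
Step 3 — Convert to polar: |V_total| = 48.48 V, ∠V_total = 173.5°.

V_total = 48.48∠173.5° V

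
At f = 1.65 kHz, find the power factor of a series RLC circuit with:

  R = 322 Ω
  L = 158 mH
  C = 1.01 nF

Step 1 — Angular frequency: ω = 2π·f = 2π·1650 = 1.037e+04 rad/s.
Step 2 — Component impedances:
  R: Z = R = 322 Ω
  L: Z = jωL = j·1.037e+04·0.158 = 0 + j1638 Ω
  C: Z = 1/(jωC) = -j/(ω·C) = 0 - j9.55e+04 Ω
Step 3 — Series combination: Z_total = R + L + C = 322 - j9.386e+04 Ω = 9.387e+04∠-89.8° Ω.
Step 4 — Power factor: PF = cos(φ) = Re(Z)/|Z| = 322/9.387e+04 = 0.00343.
Step 5 — Type: Im(Z) = -9.386e+04 ⇒ leading (phase φ = -89.8°).

PF = 0.00343 (leading, φ = -89.8°)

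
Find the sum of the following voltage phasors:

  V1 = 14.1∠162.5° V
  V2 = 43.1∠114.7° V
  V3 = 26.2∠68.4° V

Step 1 — Convert each phasor to rectangular form:
  V1 = 14.1·(cos(162.5°) + j·sin(162.5°)) = -13.45 + j4.24 V
  V2 = 43.1·(cos(114.7°) + j·sin(114.7°)) = -18.01 + j39.16 V
  V3 = 26.2·(cos(68.4°) + j·sin(68.4°)) = 9.645 + j24.36 V
Step 2 — Sum components: V_total = -21.81 + j67.76 V.
Step 3 — Convert to polar: |V_total| = 71.18 V, ∠V_total = 107.8°.

V_total = 71.18∠107.8° V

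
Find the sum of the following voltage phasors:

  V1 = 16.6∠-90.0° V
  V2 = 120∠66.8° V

Step 1 — Convert each phasor to rectangular form:
  V1 = 16.6·(cos(-90.0°) + j·sin(-90.0°)) = 0 - j16.6 V
  V2 = 120·(cos(66.8°) + j·sin(66.8°)) = 47.27 + j110.3 V
Step 2 — Sum components: V_total = 47.27 + j93.7 V.
Step 3 — Convert to polar: |V_total| = 104.9 V, ∠V_total = 63.2°.

V_total = 104.9∠63.2° V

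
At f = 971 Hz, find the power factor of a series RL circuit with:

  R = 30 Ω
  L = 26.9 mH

Step 1 — Angular frequency: ω = 2π·f = 2π·971 = 6101 rad/s.
Step 2 — Component impedances:
  R: Z = R = 30 Ω
  L: Z = jωL = j·6101·0.0269 = 0 + j164.1 Ω
Step 3 — Series combination: Z_total = R + L = 30 + j164.1 Ω = 166.8∠79.6° Ω.
Step 4 — Power factor: PF = cos(φ) = Re(Z)/|Z| = 30/166.84 = 0.1798.
Step 5 — Type: Im(Z) = 164.1 ⇒ lagging (phase φ = 79.6°).

PF = 0.1798 (lagging, φ = 79.6°)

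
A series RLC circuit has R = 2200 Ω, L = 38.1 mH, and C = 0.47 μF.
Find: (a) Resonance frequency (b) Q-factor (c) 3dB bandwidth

Step 1 — Resonance condition Im(Z)=0 gives ω₀ = 1/√(LC).
Step 2 — ω₀ = 1/√(0.0381·4.7e-07) = 7473 rad/s.
Step 3 — f₀ = ω₀/(2π) = 1189 Hz.
Step 4 — Series Q: Q = ω₀L/R = 7473·0.0381/2200 = 0.1294.
Step 5 — 3dB bandwidth: Δω = ω₀/Q = 5.774e+04 rad/s; BW = Δω/(2π) = 9190 Hz.

(a) f₀ = 1189 Hz  (b) Q = 0.1294  (c) BW = 9190 Hz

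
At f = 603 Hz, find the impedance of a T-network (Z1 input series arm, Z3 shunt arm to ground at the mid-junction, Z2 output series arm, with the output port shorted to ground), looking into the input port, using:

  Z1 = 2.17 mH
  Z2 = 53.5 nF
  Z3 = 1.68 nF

Step 1 — Angular frequency: ω = 2π·f = 2π·603 = 3789 rad/s.
Step 2 — Component impedances:
  Z1: Z = jωL = j·3789·0.00217 = 0 + j8.222 Ω
  Z2: Z = 1/(jωC) = -j/(ω·C) = 0 - j4933 Ω
  Z3: Z = 1/(jωC) = -j/(ω·C) = 0 - j1.571e+05 Ω
Step 3 — With the output port shorted to ground, the output series arm Z2 runs from the junction to ground; the shunt arm Z3 also runs from the junction to ground. They appear in parallel: Z3 || Z2 = 0 - j4783 Ω.
Step 4 — Series with input arm Z1: Z_in = Z1 + (Z3 || Z2) = 0 - j4775 Ω = 4775∠-90.0° Ω.

Z = 0 - j4775 Ω = 4775∠-90.0° Ω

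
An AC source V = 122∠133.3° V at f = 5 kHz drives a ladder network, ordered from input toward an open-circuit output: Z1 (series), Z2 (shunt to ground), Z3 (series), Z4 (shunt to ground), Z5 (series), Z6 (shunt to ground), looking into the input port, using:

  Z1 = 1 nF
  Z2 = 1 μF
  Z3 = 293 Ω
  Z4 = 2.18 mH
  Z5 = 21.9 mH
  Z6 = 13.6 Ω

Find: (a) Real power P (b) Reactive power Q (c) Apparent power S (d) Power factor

Step 1 — Angular frequency: ω = 2π·f = 2π·5000 = 3.142e+04 rad/s.
Step 2 — Component impedances:
  Z1: Z = 1/(jωC) = -j/(ω·C) = 0 - j3.183e+04 Ω
  Z2: Z = 1/(jωC) = -j/(ω·C) = 0 - j31.83 Ω
  Z3: Z = R = 293 Ω
  Z4: Z = jωL = j·3.142e+04·0.00218 = 0 + j68.49 Ω
  Z5: Z = jωL = j·3.142e+04·0.0219 = 0 + j688 Ω
  Z6: Z = R = 13.6 Ω
Step 3 — Ladder network (open output): work backward from the far end, alternating series and parallel combinations. Z_in = 3.42 - j3.186e+04 Ω = 3.186e+04∠-90.0° Ω.
Step 4 — Source phasor: V = 122∠133.3° V = -83.67 + j88.79 V.
Step 5 — Current: I = V / Z = -0.002787 - j0.002626 A = 0.003829∠-136.7° A.
Step 6 — Complex power: S = V·I* = 5.014e-05 - j0.4671 VA.
Step 7 — Real power: P = Re(S) = 5.014e-05 W.
Step 8 — Reactive power: Q = Im(S) = -0.4671 VAR.
Step 9 — Apparent power: |S| = 0.4671 VA.
Step 10 — Power factor: PF = P/|S| = 0.0001073 (leading).

(a) P = 5.014e-05 W  (b) Q = -0.4671 VAR  (c) S = 0.4671 VA  (d) PF = 0.0001073 (leading)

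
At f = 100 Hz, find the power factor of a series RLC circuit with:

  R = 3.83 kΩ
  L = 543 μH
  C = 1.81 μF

Step 1 — Angular frequency: ω = 2π·f = 2π·100 = 628.3 rad/s.
Step 2 — Component impedances:
  R: Z = R = 3830 Ω
  L: Z = jωL = j·628.3·0.000543 = 0 + j0.3412 Ω
  C: Z = 1/(jωC) = -j/(ω·C) = 0 - j879.3 Ω
Step 3 — Series combination: Z_total = R + L + C = 3830 - j879 Ω = 3930∠-12.9° Ω.
Step 4 — Power factor: PF = cos(φ) = Re(Z)/|Z| = 3830/3929.6 = 0.9747.
Step 5 — Type: Im(Z) = -879 ⇒ leading (phase φ = -12.9°).

PF = 0.9747 (leading, φ = -12.9°)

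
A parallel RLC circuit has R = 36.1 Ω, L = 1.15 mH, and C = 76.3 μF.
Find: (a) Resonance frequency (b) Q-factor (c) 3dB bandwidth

Step 1 — Resonance: ω₀ = 1/√(LC) = 1/√(0.00115·7.63e-05) = 3376 rad/s.
Step 2 — f₀ = ω₀/(2π) = 537.3 Hz.
Step 3 — Parallel Q: Q = R/(ω₀L) = 36.1/(3376·0.00115) = 9.299.
Step 4 — Bandwidth: Δω = ω₀/Q = 363.1 rad/s; BW = Δω/(2π) = 57.78 Hz.

(a) f₀ = 537.3 Hz  (b) Q = 9.299  (c) BW = 57.78 Hz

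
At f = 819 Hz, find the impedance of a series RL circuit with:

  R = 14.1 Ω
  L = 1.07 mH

Step 1 — Angular frequency: ω = 2π·f = 2π·819 = 5146 rad/s.
Step 2 — Component impedances:
  R: Z = R = 14.1 Ω
  L: Z = jωL = j·5146·0.00107 = 0 + j5.506 Ω
Step 3 — Series combination: Z_total = R + L = 14.1 + j5.506 Ω = 15.14∠21.3° Ω.

Z = 14.1 + j5.506 Ω = 15.14∠21.3° Ω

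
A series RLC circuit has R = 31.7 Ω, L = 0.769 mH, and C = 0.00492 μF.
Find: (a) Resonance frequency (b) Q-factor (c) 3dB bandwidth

Step 1 — Resonance condition Im(Z)=0 gives ω₀ = 1/√(LC).
Step 2 — ω₀ = 1/√(0.000769·4.92e-09) = 5.141e+05 rad/s.
Step 3 — f₀ = ω₀/(2π) = 8.182e+04 Hz.
Step 4 — Series Q: Q = ω₀L/R = 5.141e+05·0.000769/31.7 = 12.47.
Step 5 — 3dB bandwidth: Δω = ω₀/Q = 4.122e+04 rad/s; BW = Δω/(2π) = 6561 Hz.

(a) f₀ = 8.182e+04 Hz  (b) Q = 12.47  (c) BW = 6561 Hz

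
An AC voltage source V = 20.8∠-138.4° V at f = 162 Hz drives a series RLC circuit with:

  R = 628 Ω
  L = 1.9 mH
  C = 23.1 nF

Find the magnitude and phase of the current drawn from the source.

Step 1 — Angular frequency: ω = 2π·f = 2π·162 = 1018 rad/s.
Step 2 — Component impedances:
  R: Z = R = 628 Ω
  L: Z = jωL = j·1018·0.0019 = 0 + j1.934 Ω
  C: Z = 1/(jωC) = -j/(ω·C) = 0 - j4.253e+04 Ω
Step 3 — Series combination: Z_total = R + L + C = 628 - j4.253e+04 Ω = 4.253e+04∠-89.2° Ω.
Step 4 — Source phasor: V = 20.8∠-138.4° V = -15.55 - j13.81 V.
Step 5 — Ohm's law: I = V / Z_total = (-15.55 - j13.81) / (628 - j4.253e+04) = 0.0003193 - j0.0003705 A.
Step 6 — Convert to polar: |I| = 0.000489 A, ∠I = -49.2°.

I = 0.000489∠-49.2° A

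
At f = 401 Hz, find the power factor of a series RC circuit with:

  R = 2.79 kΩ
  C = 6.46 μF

Step 1 — Angular frequency: ω = 2π·f = 2π·401 = 2520 rad/s.
Step 2 — Component impedances:
  R: Z = R = 2790 Ω
  C: Z = 1/(jωC) = -j/(ω·C) = 0 - j61.44 Ω
Step 3 — Series combination: Z_total = R + C = 2790 - j61.44 Ω = 2791∠-1.3° Ω.
Step 4 — Power factor: PF = cos(φ) = Re(Z)/|Z| = 2790/2790.68 = 0.9998.
Step 5 — Type: Im(Z) = -61.44 ⇒ leading (phase φ = -1.3°).

PF = 0.9998 (leading, φ = -1.3°)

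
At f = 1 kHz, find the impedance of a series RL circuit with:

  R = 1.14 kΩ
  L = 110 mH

Step 1 — Angular frequency: ω = 2π·f = 2π·1000 = 6283 rad/s.
Step 2 — Component impedances:
  R: Z = R = 1140 Ω
  L: Z = jωL = j·6283·0.11 = 0 + j691.2 Ω
Step 3 — Series combination: Z_total = R + L = 1140 + j691.2 Ω = 1333∠31.2° Ω.

Z = 1140 + j691.2 Ω = 1333∠31.2° Ω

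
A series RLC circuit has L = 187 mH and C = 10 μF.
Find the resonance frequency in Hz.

Step 1 — Resonance condition Im(Z)=0 gives ω₀ = 1/√(LC).
Step 2 — ω₀ = 1/√(0.187·1e-05) = 731.3 rad/s.
Step 3 — f₀ = ω₀/(2π) = 116.4 Hz.

f₀ = 116.4 Hz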